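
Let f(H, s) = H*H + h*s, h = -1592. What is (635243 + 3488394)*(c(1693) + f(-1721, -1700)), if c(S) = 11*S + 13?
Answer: 23450616411649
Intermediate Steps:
c(S) = 13 + 11*S
f(H, s) = H² - 1592*s (f(H, s) = H*H - 1592*s = H² - 1592*s)
(635243 + 3488394)*(c(1693) + f(-1721, -1700)) = (635243 + 3488394)*((13 + 11*1693) + ((-1721)² - 1592*(-1700))) = 4123637*((13 + 18623) + (2961841 + 2706400)) = 4123637*(18636 + 5668241) = 4123637*5686877 = 23450616411649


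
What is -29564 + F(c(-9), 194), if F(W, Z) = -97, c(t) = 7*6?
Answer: -29661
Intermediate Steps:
c(t) = 42
-29564 + F(c(-9), 194) = -29564 - 97 = -29661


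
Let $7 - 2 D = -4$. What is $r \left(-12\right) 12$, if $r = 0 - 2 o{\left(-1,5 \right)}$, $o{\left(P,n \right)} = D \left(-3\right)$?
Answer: $-4752$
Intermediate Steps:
$D = \frac{11}{2}$ ($D = \frac{7}{2} - -2 = \frac{7}{2} + 2 = \frac{11}{2} \approx 5.5$)
$o{\left(P,n \right)} = - \frac{33}{2}$ ($o{\left(P,n \right)} = \frac{11}{2} \left(-3\right) = - \frac{33}{2}$)
$r = 33$ ($r = 0 - -33 = 0 + 33 = 33$)
$r \left(-12\right) 12 = 33 \left(-12\right) 12 = \left(-396\right) 12 = -4752$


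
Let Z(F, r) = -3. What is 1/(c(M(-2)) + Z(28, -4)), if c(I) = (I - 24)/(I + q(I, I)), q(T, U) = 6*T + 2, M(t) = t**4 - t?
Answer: -64/195 ≈ -0.32821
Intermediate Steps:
q(T, U) = 2 + 6*T
c(I) = (-24 + I)/(2 + 7*I) (c(I) = (I - 24)/(I + (2 + 6*I)) = (-24 + I)/(2 + 7*I))
1/(c(M(-2)) + Z(28, -4)) = 1/((-24 + ((-2)**4 - 1*(-2)))/(2 + 7*((-2)**4 - 1*(-2))) - 3) = 1/((-24 + (16 + 2))/(2 + 7*(16 + 2)) - 3) = 1/((-24 + 18)/(2 + 7*18) - 3) = 1/(-6/(2 + 126) - 3) = 1/(-6/128 - 3) = 1/((1/128)*(-6) - 3) = 1/(-3/64 - 3) = 1/(-195/64) = -64/195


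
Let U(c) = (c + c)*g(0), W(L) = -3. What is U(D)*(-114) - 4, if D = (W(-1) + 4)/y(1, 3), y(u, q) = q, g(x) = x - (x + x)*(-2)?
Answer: -4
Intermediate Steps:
g(x) = 5*x (g(x) = x - 2*x*(-2) = x - (-4)*x = x + 4*x = 5*x)
D = ⅓ (D = (-3 + 4)/3 = 1*(⅓) = ⅓ ≈ 0.33333)
U(c) = 0 (U(c) = (c + c)*(5*0) = (2*c)*0 = 0)
U(D)*(-114) - 4 = 0*(-114) - 4 = 0 - 4 = -4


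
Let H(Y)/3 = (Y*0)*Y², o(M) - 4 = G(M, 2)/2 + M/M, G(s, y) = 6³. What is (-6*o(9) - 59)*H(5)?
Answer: 0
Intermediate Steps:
G(s, y) = 216
o(M) = 113 (o(M) = 4 + (216/2 + M/M) = 4 + (216*(½) + 1) = 4 + (108 + 1) = 4 + 109 = 113)
H(Y) = 0 (H(Y) = 3*((Y*0)*Y²) = 3*(0*Y²) = 3*0 = 0)
(-6*o(9) - 59)*H(5) = (-6*113 - 59)*0 = (-678 - 59)*0 = -737*0 = 0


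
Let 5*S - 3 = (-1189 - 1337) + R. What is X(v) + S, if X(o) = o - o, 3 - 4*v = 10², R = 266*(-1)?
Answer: -2789/5 ≈ -557.80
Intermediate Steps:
R = -266
S = -2789/5 (S = ⅗ + ((-1189 - 1337) - 266)/5 = ⅗ + (-2526 - 266)/5 = ⅗ + (⅕)*(-2792) = ⅗ - 2792/5 = -2789/5 ≈ -557.80)
v = -97/4 (v = ¾ - ¼*10² = ¾ - ¼*100 = ¾ - 25 = -97/4 ≈ -24.250)
X(o) = 0
X(v) + S = 0 - 2789/5 = -2789/5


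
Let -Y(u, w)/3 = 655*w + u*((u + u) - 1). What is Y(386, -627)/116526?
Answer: 113079/38842 ≈ 2.9113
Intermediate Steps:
Y(u, w) = -1965*w - 3*u*(-1 + 2*u) (Y(u, w) = -3*(655*w + u*((u + u) - 1)) = -3*(655*w + u*(2*u - 1)) = -3*(655*w + u*(-1 + 2*u)) = -1965*w - 3*u*(-1 + 2*u))
Y(386, -627)/116526 = (-1965*(-627) - 6*386² + 3*386)/116526 = (1232055 - 6*148996 + 1158)*(1/116526) = (1232055 - 893976 + 1158)*(1/116526) = 339237*(1/116526) = 113079/38842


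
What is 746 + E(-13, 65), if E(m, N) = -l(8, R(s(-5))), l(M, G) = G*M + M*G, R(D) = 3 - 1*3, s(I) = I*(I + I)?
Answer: 746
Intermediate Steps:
s(I) = 2*I² (s(I) = I*(2*I) = 2*I²)
R(D) = 0 (R(D) = 3 - 3 = 0)
l(M, G) = 2*G*M (l(M, G) = G*M + G*M = 2*G*M)
E(m, N) = 0 (E(m, N) = -2*0*8 = -1*0 = 0)
746 + E(-13, 65) = 746 + 0 = 746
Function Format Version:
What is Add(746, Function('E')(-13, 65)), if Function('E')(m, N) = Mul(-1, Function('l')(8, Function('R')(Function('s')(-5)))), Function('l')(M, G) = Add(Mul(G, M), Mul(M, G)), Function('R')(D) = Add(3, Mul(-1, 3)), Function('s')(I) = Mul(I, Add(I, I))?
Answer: 746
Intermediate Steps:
Function('s')(I) = Mul(2, Pow(I, 2)) (Function('s')(I) = Mul(I, Mul(2, I)) = Mul(2, Pow(I, 2)))
Function('R')(D) = 0 (Function('R')(D) = Add(3, -3) = 0)
Function('l')(M, G) = Mul(2, G, M) (Function('l')(M, G) = Add(Mul(G, M), Mul(G, M)) = Mul(2, G, M))
Function('E')(m, N) = 0 (Function('E')(m, N) = Mul(-1, Mul(2, 0, 8)) = Mul(-1, 0) = 0)
Add(746, Function('E')(-13, 65)) = Add(746, 0) = 746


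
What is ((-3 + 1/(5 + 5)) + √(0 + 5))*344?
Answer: -4988/5 + 344*√5 ≈ -228.39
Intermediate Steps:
((-3 + 1/(5 + 5)) + √(0 + 5))*344 = ((-3 + 1/10) + √5)*344 = ((-3 + ⅒) + √5)*344 = (-29/10 + √5)*344 = -4988/5 + 344*√5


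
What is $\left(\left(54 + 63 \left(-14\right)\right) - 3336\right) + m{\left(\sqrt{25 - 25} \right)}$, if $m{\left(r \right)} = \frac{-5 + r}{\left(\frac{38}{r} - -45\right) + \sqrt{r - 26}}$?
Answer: $-4164$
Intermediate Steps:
$m{\left(r \right)} = \frac{-5 + r}{45 + \sqrt{-26 + r} + \frac{38}{r}}$ ($m{\left(r \right)} = \frac{-5 + r}{\left(\frac{38}{r} + 45\right) + \sqrt{-26 + r}} = \frac{-5 + r}{\left(45 + \frac{38}{r}\right) + \sqrt{-26 + r}} = \frac{-5 + r}{45 + \sqrt{-26 + r} + \frac{38}{r}}$)
$\left(\left(54 + 63 \left(-14\right)\right) - 3336\right) + m{\left(\sqrt{25 - 25} \right)} = \left(\left(54 + 63 \left(-14\right)\right) - 3336\right) + \frac{\sqrt{25 - 25} \left(-5 + \sqrt{25 - 25}\right)}{38 + 45 \sqrt{25 - 25} + \sqrt{25 - 25} \sqrt{-26 + \sqrt{25 - 25}}} = \left(\left(54 - 882\right) - 3336\right) + \frac{\sqrt{0} \left(-5 + \sqrt{0}\right)}{38 + 45 \sqrt{0} + \sqrt{0} \sqrt{-26 + \sqrt{0}}} = \left(-828 - 3336\right) + \frac{0 \left(-5 + 0\right)}{38 + 45 \cdot 0 + 0 \sqrt{-26 + 0}} = -4164 + 0 \frac{1}{38 + 0 + 0 \sqrt{-26}} \left(-5\right) = -4164 + 0 \frac{1}{38 + 0 + 0 i \sqrt{26}} \left(-5\right) = -4164 + 0 \frac{1}{38 + 0 + 0} \left(-5\right) = -4164 + 0 \cdot \frac{1}{38} \left(-5\right) = -4164 + 0 = -4164$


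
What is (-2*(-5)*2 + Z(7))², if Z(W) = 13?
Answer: 1089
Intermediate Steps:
(-2*(-5)*2 + Z(7))² = (-2*(-5)*2 + 13)² = (10*2 + 13)² = (20 + 13)² = 33² = 1089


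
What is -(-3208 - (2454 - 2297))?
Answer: 3365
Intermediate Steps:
-(-3208 - (2454 - 2297)) = -(-3208 - 1*157) = -(-3208 - 157) = -1*(-3365) = 3365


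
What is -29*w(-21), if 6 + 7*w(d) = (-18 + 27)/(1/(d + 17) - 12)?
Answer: 9570/343 ≈ 27.901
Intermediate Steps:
w(d) = -6/7 + 9/(7*(-12 + 1/(17 + d))) (w(d) = -6/7 + ((-18 + 27)/(1/(d + 17) - 12))/7 = -6/7 + (9/(1/(17 + d) - 12))/7 = -6/7 + (9/(-12 + 1/(17 + d)))/7 = -6/7 + 9/(7*(-12 + 1/(17 + d))))
-29*w(-21) = -87*(-457 - 27*(-21))/(7*(203 + 12*(-21))) = -87*(-457 + 567)/(7*(203 - 252)) = -87*110/(7*(-49)) = -87*(-1)*110/(7*49) = -29*(-330/343) = 9570/343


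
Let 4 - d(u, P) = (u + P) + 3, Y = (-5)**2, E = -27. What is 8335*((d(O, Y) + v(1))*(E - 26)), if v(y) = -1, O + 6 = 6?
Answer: 11043875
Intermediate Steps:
O = 0 (O = -6 + 6 = 0)
Y = 25
d(u, P) = 1 - P - u (d(u, P) = 4 - ((u + P) + 3) = 4 - ((P + u) + 3) = 4 - (3 + P + u) = 4 + (-3 - P - u) = 1 - P - u)
8335*((d(O, Y) + v(1))*(E - 26)) = 8335*(((1 - 1*25 - 1*0) - 1)*(-27 - 26)) = 8335*(((1 - 25 + 0) - 1)*(-53)) = 8335*((-24 - 1)*(-53)) = 8335*(-25*(-53)) = 8335*1325 = 11043875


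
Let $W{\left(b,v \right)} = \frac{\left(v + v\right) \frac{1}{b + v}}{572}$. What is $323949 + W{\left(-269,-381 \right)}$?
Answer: $\frac{60222119481}{185900} \approx 3.2395 \cdot 10^{5}$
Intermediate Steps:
$W{\left(b,v \right)} = \frac{v}{286 \left(b + v\right)}$ ($W{\left(b,v \right)} = \frac{2 v}{b + v} \frac{1}{572} = \frac{v}{286 \left(b + v\right)}$)
$323949 + W{\left(-269,-381 \right)} = 323949 + \frac{1}{286} \left(-381\right) \frac{1}{-269 - 381} = 323949 + \frac{1}{286} \left(-381\right) \frac{1}{-650} = 323949 + \frac{1}{286} \left(-381\right) \left(- \frac{1}{650}\right) = 323949 + \frac{381}{185900} = \frac{60222119481}{185900}$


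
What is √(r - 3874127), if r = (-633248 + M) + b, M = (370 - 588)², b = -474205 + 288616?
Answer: 24*I*√8065 ≈ 2155.3*I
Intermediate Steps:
b = -185589
M = 47524 (M = (-218)² = 47524)
r = -771313 (r = (-633248 + 47524) - 185589 = -585724 - 185589 = -771313)
√(r - 3874127) = √(-771313 - 3874127) = √(-4645440) = 24*I*√8065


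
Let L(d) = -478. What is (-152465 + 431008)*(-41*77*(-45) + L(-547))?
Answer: 39438067741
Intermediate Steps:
(-152465 + 431008)*(-41*77*(-45) + L(-547)) = (-152465 + 431008)*(-41*77*(-45) - 478) = 278543*(-3157*(-45) - 478) = 278543*(142065 - 478) = 278543*141587 = 39438067741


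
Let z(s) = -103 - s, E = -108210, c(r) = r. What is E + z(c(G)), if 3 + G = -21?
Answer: -108289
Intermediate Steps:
G = -24 (G = -3 - 21 = -24)
E + z(c(G)) = -108210 + (-103 - 1*(-24)) = -108210 + (-103 + 24) = -108210 - 79 = -108289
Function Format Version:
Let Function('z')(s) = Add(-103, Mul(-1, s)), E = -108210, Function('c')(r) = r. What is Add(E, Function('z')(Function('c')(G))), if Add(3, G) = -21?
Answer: -108289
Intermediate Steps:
G = -24 (G = Add(-3, -21) = -24)
Add(E, Function('z')(Function('c')(G))) = Add(-108210, Add(-103, Mul(-1, -24))) = Add(-108210, Add(-103, 24)) = Add(-108210, -79) = -108289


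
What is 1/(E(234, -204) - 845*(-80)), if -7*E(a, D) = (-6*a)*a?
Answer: 7/801736 ≈ 8.7310e-6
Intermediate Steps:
E(a, D) = 6*a²/7 (E(a, D) = -(-6*a)*a/7 = -(-6)*a²/7 = 6*a²/7)
1/(E(234, -204) - 845*(-80)) = 1/((6/7)*234² - 845*(-80)) = 1/((6/7)*54756 + 67600) = 1/(328536/7 + 67600) = 1/(801736/7) = 7/801736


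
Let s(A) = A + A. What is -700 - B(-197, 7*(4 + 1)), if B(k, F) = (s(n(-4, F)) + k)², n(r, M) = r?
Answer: -42725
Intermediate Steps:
s(A) = 2*A
B(k, F) = (-8 + k)² (B(k, F) = (2*(-4) + k)² = (-8 + k)²)
-700 - B(-197, 7*(4 + 1)) = -700 - (-8 - 197)² = -700 - 1*(-205)² = -700 - 1*42025 = -700 - 42025 = -42725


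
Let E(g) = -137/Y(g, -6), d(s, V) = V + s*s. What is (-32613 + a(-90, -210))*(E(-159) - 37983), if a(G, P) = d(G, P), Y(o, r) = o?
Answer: 49768717560/53 ≈ 9.3903e+8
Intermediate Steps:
d(s, V) = V + s²
a(G, P) = P + G²
E(g) = -137/g
(-32613 + a(-90, -210))*(E(-159) - 37983) = (-32613 + (-210 + (-90)²))*(-137/(-159) - 37983) = (-32613 + (-210 + 8100))*(-137*(-1/159) - 37983) = (-32613 + 7890)*(137/159 - 37983) = -24723*(-6039160/159) = 49768717560/53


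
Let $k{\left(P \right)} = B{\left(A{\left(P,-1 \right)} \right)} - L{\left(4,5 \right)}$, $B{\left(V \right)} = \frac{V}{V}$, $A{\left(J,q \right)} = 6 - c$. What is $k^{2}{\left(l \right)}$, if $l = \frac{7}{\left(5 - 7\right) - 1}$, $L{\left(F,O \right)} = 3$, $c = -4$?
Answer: $4$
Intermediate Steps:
$A{\left(J,q \right)} = 10$ ($A{\left(J,q \right)} = 6 - -4 = 6 + 4 = 10$)
$B{\left(V \right)} = 1$
$l = - \frac{7}{3}$ ($l = \frac{7}{-2 - 1} = \frac{7}{-3} = 7 \left(- \frac{1}{3}\right) = - \frac{7}{3} \approx -2.3333$)
$k{\left(P \right)} = -2$ ($k{\left(P \right)} = 1 - 3 = -2$)
$k^{2}{\left(l \right)} = \left(-2\right)^{2} = 4$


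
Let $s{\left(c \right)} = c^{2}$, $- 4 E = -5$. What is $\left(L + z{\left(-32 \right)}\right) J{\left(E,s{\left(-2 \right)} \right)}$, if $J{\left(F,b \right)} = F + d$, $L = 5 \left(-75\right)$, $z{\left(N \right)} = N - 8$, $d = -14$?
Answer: $\frac{21165}{4} \approx 5291.3$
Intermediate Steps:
$E = \frac{5}{4}$ ($E = \left(- \frac{1}{4}\right) \left(-5\right) = \frac{5}{4} \approx 1.25$)
$z{\left(N \right)} = -8 + N$
$L = -375$
$J{\left(F,b \right)} = -14 + F$ ($J{\left(F,b \right)} = F - 14 = -14 + F$)
$\left(L + z{\left(-32 \right)}\right) J{\left(E,s{\left(-2 \right)} \right)} = \left(-375 - 40\right) \left(-14 + \frac{5}{4}\right) = \left(-375 - 40\right) \left(- \frac{51}{4}\right) = \left(-415\right) \left(- \frac{51}{4}\right) = \frac{21165}{4}$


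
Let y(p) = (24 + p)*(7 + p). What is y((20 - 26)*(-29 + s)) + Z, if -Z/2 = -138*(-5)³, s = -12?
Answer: 33810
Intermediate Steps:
Z = -34500 (Z = -(-276)*(-5)³ = -(-276)*(-125) = -2*17250 = -34500)
y(p) = (7 + p)*(24 + p)
y((20 - 26)*(-29 + s)) + Z = (168 + ((20 - 26)*(-29 - 12))² + 31*((20 - 26)*(-29 - 12))) - 34500 = (168 + (-6*(-41))² + 31*(-6*(-41))) - 34500 = (168 + 246² + 31*246) - 34500 = (168 + 60516 + 7626) - 34500 = 68310 - 34500 = 33810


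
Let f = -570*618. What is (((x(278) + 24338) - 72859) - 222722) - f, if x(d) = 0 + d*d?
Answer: 158301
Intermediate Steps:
f = -352260
x(d) = d² (x(d) = 0 + d² = d²)
(((x(278) + 24338) - 72859) - 222722) - f = (((278² + 24338) - 72859) - 222722) - 1*(-352260) = (((77284 + 24338) - 72859) - 222722) + 352260 = ((101622 - 72859) - 222722) + 352260 = (28763 - 222722) + 352260 = -193959 + 352260 = 158301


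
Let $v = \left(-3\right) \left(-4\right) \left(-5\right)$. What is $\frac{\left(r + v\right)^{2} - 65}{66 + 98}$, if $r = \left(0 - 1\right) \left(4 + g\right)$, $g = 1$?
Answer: $\frac{1040}{41} \approx 25.366$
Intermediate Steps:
$v = -60$ ($v = 12 \left(-5\right) = -60$)
$r = -5$ ($r = \left(0 - 1\right) \left(4 + 1\right) = \left(-1\right) 5 = -5$)
$\frac{\left(r + v\right)^{2} - 65}{66 + 98} = \frac{\left(-5 - 60\right)^{2} - 65}{66 + 98} = \frac{\left(-65\right)^{2} - 65}{164} = \frac{4225 - 65}{164} = \frac{1}{164} \cdot 4160 = \frac{1040}{41}$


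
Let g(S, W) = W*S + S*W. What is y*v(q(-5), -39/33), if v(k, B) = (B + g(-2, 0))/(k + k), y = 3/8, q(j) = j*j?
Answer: -39/4400 ≈ -0.0088636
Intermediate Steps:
g(S, W) = 2*S*W (g(S, W) = S*W + S*W = 2*S*W)
q(j) = j**2
y = 3/8 (y = 3*(1/8) = 3/8 ≈ 0.37500)
v(k, B) = B/(2*k) (v(k, B) = (B + 2*(-2)*0)/(k + k) = (B + 0)/((2*k)) = B*(1/(2*k)) = B/(2*k))
y*v(q(-5), -39/33) = 3*((-39/33)/(2*((-5)**2)))/8 = 3*((1/2)*(-39*1/33)/25)/8 = 3*((1/2)*(-13/11)*(1/25))/8 = (3/8)*(-13/550) = -39/4400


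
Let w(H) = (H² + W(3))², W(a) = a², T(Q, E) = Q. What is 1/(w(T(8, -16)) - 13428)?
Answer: -1/8099 ≈ -0.00012347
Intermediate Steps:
w(H) = (9 + H²)² (w(H) = (H² + 3²)² = (H² + 9)² = (9 + H²)²)
1/(w(T(8, -16)) - 13428) = 1/((9 + 8²)² - 13428) = 1/((9 + 64)² - 13428) = 1/(73² - 13428) = 1/(5329 - 13428) = 1/(-8099) = -1/8099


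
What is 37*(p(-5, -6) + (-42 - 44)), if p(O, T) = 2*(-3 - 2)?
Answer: -3552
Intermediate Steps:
p(O, T) = -10 (p(O, T) = 2*(-5) = -10)
37*(p(-5, -6) + (-42 - 44)) = 37*(-10 + (-42 - 44)) = 37*(-10 - 86) = 37*(-96) = -3552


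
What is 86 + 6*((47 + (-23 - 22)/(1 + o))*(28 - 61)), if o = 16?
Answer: -147830/17 ≈ -8695.9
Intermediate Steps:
86 + 6*((47 + (-23 - 22)/(1 + o))*(28 - 61)) = 86 + 6*((47 + (-23 - 22)/(1 + 16))*(28 - 61)) = 86 + 6*((47 - 45/17)*(-33)) = 86 + 6*((754/17)*(-33)) = 86 + 6*(-24882/17) = 86 - 149292/17 = -147830/17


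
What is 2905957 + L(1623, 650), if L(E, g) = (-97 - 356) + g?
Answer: 2906154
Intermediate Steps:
L(E, g) = -453 + g
2905957 + L(1623, 650) = 2905957 + (-453 + 650) = 2905957 + 197 = 2906154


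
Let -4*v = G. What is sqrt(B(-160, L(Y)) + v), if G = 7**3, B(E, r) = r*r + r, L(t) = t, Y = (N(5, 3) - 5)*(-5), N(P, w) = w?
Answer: sqrt(97)/2 ≈ 4.9244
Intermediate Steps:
Y = 10 (Y = (3 - 5)*(-5) = -2*(-5) = 10)
B(E, r) = r + r**2 (B(E, r) = r**2 + r = r + r**2)
G = 343
v = -343/4 (v = -1/4*343 = -343/4 ≈ -85.750)
sqrt(B(-160, L(Y)) + v) = sqrt(10*(1 + 10) - 343/4) = sqrt(10*11 - 343/4) = sqrt(110 - 343/4) = sqrt(97/4) = sqrt(97)/2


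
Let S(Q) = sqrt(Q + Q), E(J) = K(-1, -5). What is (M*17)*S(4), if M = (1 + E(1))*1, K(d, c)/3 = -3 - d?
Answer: -170*sqrt(2) ≈ -240.42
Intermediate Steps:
K(d, c) = -9 - 3*d (K(d, c) = 3*(-3 - d) = -9 - 3*d)
E(J) = -6 (E(J) = -9 - 3*(-1) = -9 + 3 = -6)
S(Q) = sqrt(2)*sqrt(Q) (S(Q) = sqrt(2*Q) = sqrt(2)*sqrt(Q))
M = -5 (M = (1 - 6)*1 = -5*1 = -5)
(M*17)*S(4) = (-5*17)*(sqrt(2)*sqrt(4)) = -85*sqrt(2)*2 = -170*sqrt(2)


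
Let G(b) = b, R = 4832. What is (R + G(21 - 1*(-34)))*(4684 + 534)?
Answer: 25500366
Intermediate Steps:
(R + G(21 - 1*(-34)))*(4684 + 534) = (4832 + (21 - 1*(-34)))*(4684 + 534) = (4832 + (21 + 34))*5218 = (4832 + 55)*5218 = 4887*5218 = 25500366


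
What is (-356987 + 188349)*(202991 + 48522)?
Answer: -42414649294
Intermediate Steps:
(-356987 + 188349)*(202991 + 48522) = -168638*251513 = -42414649294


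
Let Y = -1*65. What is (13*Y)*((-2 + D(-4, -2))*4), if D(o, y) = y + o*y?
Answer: -13520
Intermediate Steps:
Y = -65
(13*Y)*((-2 + D(-4, -2))*4) = (13*(-65))*((-2 - 2*(1 - 4))*4) = -845*(-2 - 2*(-3))*4 = -845*(-2 + 6)*4 = -3380*4 = -845*16 = -13520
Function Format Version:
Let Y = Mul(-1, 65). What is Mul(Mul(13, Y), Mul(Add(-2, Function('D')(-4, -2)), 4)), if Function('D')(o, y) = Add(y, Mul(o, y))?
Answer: -13520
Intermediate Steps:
Y = -65
Mul(Mul(13, Y), Mul(Add(-2, Function('D')(-4, -2)), 4)) = Mul(Mul(13, -65), Mul(Add(-2, Mul(-2, Add(1, -4))), 4)) = Mul(-845, Mul(Add(-2, Mul(-2, -3)), 4)) = Mul(-845, Mul(Add(-2, 6), 4)) = Mul(-845, Mul(4, 4)) = Mul(-845, 16) = -13520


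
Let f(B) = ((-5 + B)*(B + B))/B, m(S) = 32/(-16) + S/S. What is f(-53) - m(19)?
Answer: -115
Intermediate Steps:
m(S) = -1 (m(S) = 32*(-1/16) + 1 = -2 + 1 = -1)
f(B) = -10 + 2*B (f(B) = ((-5 + B)*(2*B))/B = (2*B*(-5 + B))/B = -10 + 2*B)
f(-53) - m(19) = (-10 + 2*(-53)) - 1*(-1) = (-10 - 106) + 1 = -116 + 1 = -115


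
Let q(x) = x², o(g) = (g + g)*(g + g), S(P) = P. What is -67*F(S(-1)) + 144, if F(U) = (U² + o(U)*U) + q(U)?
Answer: 278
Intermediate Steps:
o(g) = 4*g² (o(g) = (2*g)*(2*g) = 4*g²)
F(U) = 2*U² + 4*U³ (F(U) = (U² + (4*U²)*U) + U² = (U² + 4*U³) + U² = 2*U² + 4*U³)
-67*F(S(-1)) + 144 = -67*(-1)²*(2 + 4*(-1)) + 144 = -67*(2 - 4) + 144 = -67*(-2) + 144 = 134 + 144 = 278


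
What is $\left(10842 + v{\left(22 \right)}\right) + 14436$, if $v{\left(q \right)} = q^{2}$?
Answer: $25762$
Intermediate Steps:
$\left(10842 + v{\left(22 \right)}\right) + 14436 = \left(10842 + 22^{2}\right) + 14436 = \left(10842 + 484\right) + 14436 = 11326 + 14436 = 25762$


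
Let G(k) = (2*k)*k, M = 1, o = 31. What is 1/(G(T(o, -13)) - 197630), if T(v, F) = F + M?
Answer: -1/197342 ≈ -5.0673e-6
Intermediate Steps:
T(v, F) = 1 + F (T(v, F) = F + 1 = 1 + F)
G(k) = 2*k²
1/(G(T(o, -13)) - 197630) = 1/(2*(1 - 13)² - 197630) = 1/(2*(-12)² - 197630) = 1/(2*144 - 197630) = 1/(288 - 197630) = 1/(-197342) = -1/197342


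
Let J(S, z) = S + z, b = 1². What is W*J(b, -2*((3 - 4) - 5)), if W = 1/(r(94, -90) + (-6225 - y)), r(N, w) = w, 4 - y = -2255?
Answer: -13/8574 ≈ -0.0015162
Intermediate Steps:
y = 2259 (y = 4 - 1*(-2255) = 4 + 2255 = 2259)
b = 1
W = -1/8574 (W = 1/(-90 + (-6225 - 1*2259)) = 1/(-90 + (-6225 - 2259)) = 1/(-90 - 8484) = 1/(-8574) = -1/8574 ≈ -0.00011663)
W*J(b, -2*((3 - 4) - 5)) = -(1 - 2*((3 - 4) - 5))/8574 = -(1 - 2*(-1 - 5))/8574 = -(1 - 2*(-6))/8574 = -(1 + 12)/8574 = -1/8574*13 = -13/8574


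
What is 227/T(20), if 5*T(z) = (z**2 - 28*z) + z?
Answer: -227/28 ≈ -8.1071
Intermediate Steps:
T(z) = -27*z/5 + z**2/5 (T(z) = ((z**2 - 28*z) + z)/5 = (z**2 - 27*z)/5 = -27*z/5 + z**2/5)
227/T(20) = 227/(((1/5)*20*(-27 + 20))) = 227/(((1/5)*20*(-7))) = 227/(-28) = 227*(-1/28) = -227/28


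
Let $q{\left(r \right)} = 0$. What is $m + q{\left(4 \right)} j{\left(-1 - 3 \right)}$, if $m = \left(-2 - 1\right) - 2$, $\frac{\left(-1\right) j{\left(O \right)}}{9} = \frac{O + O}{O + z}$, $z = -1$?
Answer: $-5$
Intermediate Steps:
$j{\left(O \right)} = - \frac{18 O}{-1 + O}$ ($j{\left(O \right)} = - 9 \frac{O + O}{O - 1} = - 9 \frac{2 O}{-1 + O} = - \frac{18 O}{-1 + O}$)
$m = -5$ ($m = -3 - 2 = -5$)
$m + q{\left(4 \right)} j{\left(-1 - 3 \right)} = -5 + 0 \left(- \frac{18 \left(-1 - 3\right)}{-1 - 4}\right) = -5 + 0 \left(\left(-18\right) \left(-4\right) \frac{1}{-1 - 4}\right) = -5 + 0 \left(\left(-18\right) \left(-4\right) \frac{1}{-5}\right) = -5 + 0 \left(\left(-18\right) \left(-4\right) \left(- \frac{1}{5}\right)\right) = -5 + 0 \left(- \frac{72}{5}\right) = -5 + 0 = -5$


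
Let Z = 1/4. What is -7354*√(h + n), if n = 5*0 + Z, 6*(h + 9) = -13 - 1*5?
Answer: -3677*I*√47 ≈ -25208.0*I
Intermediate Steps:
Z = ¼ ≈ 0.25000
h = -12 (h = -9 + (-13 - 1*5)/6 = -9 + (-13 - 5)/6 = -9 + (⅙)*(-18) = -9 - 3 = -12)
n = ¼ (n = 5*0 + ¼ = 0 + ¼ = ¼ ≈ 0.25000)
-7354*√(h + n) = -7354*√(-12 + ¼) = -3677*I*√47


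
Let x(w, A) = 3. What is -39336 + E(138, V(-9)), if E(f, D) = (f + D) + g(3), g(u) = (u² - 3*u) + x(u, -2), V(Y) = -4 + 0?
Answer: -39199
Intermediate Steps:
V(Y) = -4
g(u) = 3 + u² - 3*u (g(u) = (u² - 3*u) + 3 = 3 + u² - 3*u)
E(f, D) = 3 + D + f (E(f, D) = (f + D) + (3 + 3² - 3*3) = (D + f) + (3 + 9 - 9) = (D + f) + 3 = 3 + D + f)
-39336 + E(138, V(-9)) = -39336 + (3 - 4 + 138) = -39336 + 137 = -39199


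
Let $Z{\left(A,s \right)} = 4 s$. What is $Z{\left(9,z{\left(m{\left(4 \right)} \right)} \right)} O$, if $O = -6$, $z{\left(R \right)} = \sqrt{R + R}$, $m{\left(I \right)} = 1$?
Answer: $- 24 \sqrt{2} \approx -33.941$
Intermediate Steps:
$z{\left(R \right)} = \sqrt{2} \sqrt{R}$ ($z{\left(R \right)} = \sqrt{2 R} = \sqrt{2} \sqrt{R}$)
$Z{\left(9,z{\left(m{\left(4 \right)} \right)} \right)} O = 4 \sqrt{2} \sqrt{1} \left(-6\right) = 4 \sqrt{2} \cdot 1 \left(-6\right) = 4 \sqrt{2} \left(-6\right) = - 24 \sqrt{2}$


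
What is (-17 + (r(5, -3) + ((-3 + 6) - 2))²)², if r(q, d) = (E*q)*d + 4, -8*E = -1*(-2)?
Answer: 908209/256 ≈ 3547.7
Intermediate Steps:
E = -¼ (E = -(-1)*(-2)/8 = -⅛*2 = -¼ ≈ -0.25000)
r(q, d) = 4 - d*q/4 (r(q, d) = (-q/4)*d + 4 = -d*q/4 + 4 = 4 - d*q/4)
(-17 + (r(5, -3) + ((-3 + 6) - 2))²)² = (-17 + ((4 - ¼*(-3)*5) + ((-3 + 6) - 2))²)² = (-17 + ((4 + 15/4) + (3 - 2))²)² = (-17 + (31/4 + 1)²)² = (-17 + (35/4)²)² = (-17 + 1225/16)² = (953/16)² = 908209/256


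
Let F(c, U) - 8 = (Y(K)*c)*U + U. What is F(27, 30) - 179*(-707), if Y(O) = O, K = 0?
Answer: 126591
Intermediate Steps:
F(c, U) = 8 + U (F(c, U) = 8 + ((0*c)*U + U) = 8 + (0*U + U) = 8 + (0 + U) = 8 + U)
F(27, 30) - 179*(-707) = (8 + 30) - 179*(-707) = 38 + 126553 = 126591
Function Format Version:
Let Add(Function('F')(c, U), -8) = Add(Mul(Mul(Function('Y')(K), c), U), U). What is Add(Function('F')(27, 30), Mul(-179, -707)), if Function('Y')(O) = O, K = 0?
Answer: 126591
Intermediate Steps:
Function('F')(c, U) = Add(8, U) (Function('F')(c, U) = Add(8, Add(Mul(Mul(0, c), U), U)) = Add(8, Add(Mul(0, U), U)) = Add(8, Add(0, U)) = Add(8, U))
Add(Function('F')(27, 30), Mul(-179, -707)) = Add(Add(8, 30), Mul(-179, -707)) = Add(38, 126553) = 126591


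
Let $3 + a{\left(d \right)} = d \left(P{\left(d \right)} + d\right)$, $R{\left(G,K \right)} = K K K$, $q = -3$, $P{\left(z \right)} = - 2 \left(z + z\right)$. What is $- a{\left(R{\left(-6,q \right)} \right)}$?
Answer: $2190$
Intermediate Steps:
$P{\left(z \right)} = - 4 z$ ($P{\left(z \right)} = - 2 \cdot 2 z = - 4 z$)
$R{\left(G,K \right)} = K^{3}$ ($R{\left(G,K \right)} = K^{2} K = K^{3}$)
$a{\left(d \right)} = -3 - 3 d^{2}$ ($a{\left(d \right)} = -3 + d \left(- 4 d + d\right) = -3 + d \left(- 3 d\right) = -3 - 3 d^{2}$)
$- a{\left(R{\left(-6,q \right)} \right)} = - (-3 - 3 \left(\left(-3\right)^{3}\right)^{2}) = - (-3 - 3 \left(-27\right)^{2}) = - (-3 - 2187) = \left(-1\right) \left(-2190\right) = 2190$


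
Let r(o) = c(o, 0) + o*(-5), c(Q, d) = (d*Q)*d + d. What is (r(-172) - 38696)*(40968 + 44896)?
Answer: -3248750304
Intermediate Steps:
c(Q, d) = d + Q*d² (c(Q, d) = (Q*d)*d + d = Q*d² + d = d + Q*d²)
r(o) = -5*o (r(o) = 0*(1 + o*0) + o*(-5) = 0*(1 + 0) - 5*o = 0*1 - 5*o = 0 - 5*o = -5*o)
(r(-172) - 38696)*(40968 + 44896) = (-5*(-172) - 38696)*(40968 + 44896) = (860 - 38696)*85864 = -37836*85864 = -3248750304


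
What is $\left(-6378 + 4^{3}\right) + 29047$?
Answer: $22733$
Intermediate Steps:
$\left(-6378 + 4^{3}\right) + 29047 = \left(-6378 + 64\right) + 29047 = -6314 + 29047 = 22733$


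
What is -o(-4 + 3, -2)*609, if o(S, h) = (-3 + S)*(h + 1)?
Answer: -2436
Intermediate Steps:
o(S, h) = (1 + h)*(-3 + S) (o(S, h) = (-3 + S)*(1 + h) = (1 + h)*(-3 + S))
-o(-4 + 3, -2)*609 = -(-3 + (-4 + 3) - 3*(-2) + (-4 + 3)*(-2))*609 = -(-3 - 1 + 6 - 1*(-2))*609 = -(-3 - 1 + 6 + 2)*609 = -4*609 = -1*2436 = -2436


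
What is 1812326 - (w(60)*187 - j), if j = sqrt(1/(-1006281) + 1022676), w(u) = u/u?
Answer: 1812139 + sqrt(115062577940220595)/335427 ≈ 1.8132e+6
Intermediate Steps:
w(u) = 1
j = sqrt(115062577940220595)/335427 (j = sqrt(-1/1006281 + 1022676) = sqrt(1029099427955/1006281) = sqrt(115062577940220595)/335427 ≈ 1011.3)
1812326 - (w(60)*187 - j) = 1812326 - (1*187 - sqrt(115062577940220595)/335427) = 1812326 - (187 - sqrt(115062577940220595)/335427) = 1812326 + (-187 + sqrt(115062577940220595)/335427) = 1812139 + sqrt(115062577940220595)/335427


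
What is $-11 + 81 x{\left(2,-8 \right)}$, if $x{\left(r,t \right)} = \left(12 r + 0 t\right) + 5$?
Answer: $2338$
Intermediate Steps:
$x{\left(r,t \right)} = 5 + 12 r$ ($x{\left(r,t \right)} = \left(12 r + 0\right) + 5 = 12 r + 5 = 5 + 12 r$)
$-11 + 81 x{\left(2,-8 \right)} = -11 + 81 \left(5 + 12 \cdot 2\right) = -11 + 81 \left(5 + 24\right) = -11 + 81 \cdot 29 = -11 + 2349 = 2338$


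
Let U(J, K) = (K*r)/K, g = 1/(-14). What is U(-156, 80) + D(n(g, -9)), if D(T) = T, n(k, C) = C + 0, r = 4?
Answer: -5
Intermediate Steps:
g = -1/14 ≈ -0.071429
n(k, C) = C
U(J, K) = 4 (U(J, K) = (K*4)/K = (4*K)/K = 4)
U(-156, 80) + D(n(g, -9)) = 4 - 9 = -5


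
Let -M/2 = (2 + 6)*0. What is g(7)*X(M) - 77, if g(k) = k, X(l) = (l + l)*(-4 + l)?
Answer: -77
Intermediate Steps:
M = 0 (M = -2*(2 + 6)*0 = -16*0 = -2*0 = 0)
X(l) = 2*l*(-4 + l) (X(l) = (2*l)*(-4 + l) = 2*l*(-4 + l))
g(7)*X(M) - 77 = 7*(2*0*(-4 + 0)) - 77 = 7*(2*0*(-4)) - 77 = 7*0 - 77 = 0 - 77 = -77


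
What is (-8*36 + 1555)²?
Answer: 1605289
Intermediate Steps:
(-8*36 + 1555)² = (-288 + 1555)² = 1267² = 1605289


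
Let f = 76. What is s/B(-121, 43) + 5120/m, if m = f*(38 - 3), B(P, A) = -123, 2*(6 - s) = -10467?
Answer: -443577/10906 ≈ -40.673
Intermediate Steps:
s = 10479/2 (s = 6 - ½*(-10467) = 6 + 10467/2 = 10479/2 ≈ 5239.5)
m = 2660 (m = 76*(38 - 3) = 76*35 = 2660)
s/B(-121, 43) + 5120/m = (10479/2)/(-123) + 5120/2660 = (10479/2)*(-1/123) + 5120*(1/2660) = -3493/82 + 256/133 = -443577/10906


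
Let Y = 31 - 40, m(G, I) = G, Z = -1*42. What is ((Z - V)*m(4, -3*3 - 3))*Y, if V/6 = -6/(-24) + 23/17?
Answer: 31590/17 ≈ 1858.2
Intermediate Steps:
Z = -42
V = 327/34 (V = 6*(-6/(-24) + 23/17) = 6*(-6*(-1/24) + 23*(1/17)) = 6*(¼ + 23/17) = 6*(109/68) = 327/34 ≈ 9.6176)
Y = -9
((Z - V)*m(4, -3*3 - 3))*Y = ((-42 - 1*327/34)*4)*(-9) = ((-42 - 327/34)*4)*(-9) = -1755/34*4*(-9) = -3510/17*(-9) = 31590/17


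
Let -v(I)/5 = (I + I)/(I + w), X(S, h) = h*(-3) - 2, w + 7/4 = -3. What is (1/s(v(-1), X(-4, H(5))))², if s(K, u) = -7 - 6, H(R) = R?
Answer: 1/169 ≈ 0.0059172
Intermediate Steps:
w = -19/4 (w = -7/4 - 3 = -19/4 ≈ -4.7500)
X(S, h) = -2 - 3*h (X(S, h) = -3*h - 2 = -2 - 3*h)
v(I) = -10*I/(-19/4 + I) (v(I) = -5*(I + I)/(I - 19/4) = -5*2*I/(-19/4 + I) = -10*I/(-19/4 + I))
s(K, u) = -13
(1/s(v(-1), X(-4, H(5))))² = (1/(-13))² = (-1/13)² = 1/169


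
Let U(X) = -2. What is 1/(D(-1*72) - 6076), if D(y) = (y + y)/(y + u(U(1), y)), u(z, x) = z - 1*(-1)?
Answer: -73/443404 ≈ -0.00016464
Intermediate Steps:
u(z, x) = 1 + z (u(z, x) = z + 1 = 1 + z)
D(y) = 2*y/(-1 + y) (D(y) = (y + y)/(y + (1 - 2)) = (2*y)/(y - 1) = (2*y)/(-1 + y) = 2*y/(-1 + y))
1/(D(-1*72) - 6076) = 1/(2*(-1*72)/(-1 - 1*72) - 6076) = 1/(2*(-72)/(-1 - 72) - 6076) = 1/(2*(-72)/(-73) - 6076) = 1/(2*(-72)*(-1/73) - 6076) = 1/(144/73 - 6076) = 1/(-443404/73) = -73/443404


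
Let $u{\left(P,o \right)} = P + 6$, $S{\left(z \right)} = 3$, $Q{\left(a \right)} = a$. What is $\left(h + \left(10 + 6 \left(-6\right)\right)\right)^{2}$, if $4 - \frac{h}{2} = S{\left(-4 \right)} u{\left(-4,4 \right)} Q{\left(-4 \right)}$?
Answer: $900$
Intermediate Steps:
$u{\left(P,o \right)} = 6 + P$
$h = 56$ ($h = 8 - 2 \cdot 3 \left(6 - 4\right) \left(-4\right) = 8 - 2 \cdot 3 \cdot 2 \left(-4\right) = 8 - 2 \cdot 6 \left(-4\right) = 8 - -48 = 8 + 48 = 56$)
$\left(h + \left(10 + 6 \left(-6\right)\right)\right)^{2} = \left(56 + \left(10 + 6 \left(-6\right)\right)\right)^{2} = \left(56 + \left(10 - 36\right)\right)^{2} = \left(56 - 26\right)^{2} = 30^{2} = 900$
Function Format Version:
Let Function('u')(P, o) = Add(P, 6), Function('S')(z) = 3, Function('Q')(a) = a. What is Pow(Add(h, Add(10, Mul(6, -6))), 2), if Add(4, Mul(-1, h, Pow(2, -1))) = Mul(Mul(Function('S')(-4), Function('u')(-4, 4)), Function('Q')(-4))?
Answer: 900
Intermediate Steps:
Function('u')(P, o) = Add(6, P)
h = 56 (h = Add(8, Mul(-2, Mul(Mul(3, Add(6, -4)), -4))) = Add(8, Mul(-2, Mul(Mul(3, 2), -4))) = Add(8, Mul(-2, Mul(6, -4))) = Add(8, Mul(-2, -24)) = Add(8, 48) = 56)
Pow(Add(h, Add(10, Mul(6, -6))), 2) = Pow(Add(56, Add(10, Mul(6, -6))), 2) = Pow(Add(56, Add(10, -36)), 2) = Pow(Add(56, -26), 2) = Pow(30, 2) = 900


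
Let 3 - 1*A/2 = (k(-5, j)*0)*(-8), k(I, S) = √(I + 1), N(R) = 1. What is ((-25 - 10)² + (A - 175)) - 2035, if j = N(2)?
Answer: -979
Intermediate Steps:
j = 1
k(I, S) = √(1 + I)
A = 6 (A = 6 - 2*√(1 - 5)*0*(-8) = 6 - 2*√(-4)*0*(-8) = 6 - 2*(2*I)*0*(-8) = 6 - 0*(-8) = 6 - 2*0 = 6 + 0 = 6)
((-25 - 10)² + (A - 175)) - 2035 = ((-25 - 10)² + (6 - 175)) - 2035 = ((-35)² - 169) - 2035 = (1225 - 169) - 2035 = 1056 - 2035 = -979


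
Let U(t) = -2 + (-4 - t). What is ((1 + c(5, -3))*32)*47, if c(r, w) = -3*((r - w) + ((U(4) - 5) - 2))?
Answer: 42112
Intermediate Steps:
U(t) = -6 - t
c(r, w) = 51 - 3*r + 3*w (c(r, w) = -3*((r - w) + (((-6 - 1*4) - 5) - 2)) = -3*((r - w) + (((-6 - 4) - 5) - 2)) = -3*((r - w) + ((-10 - 5) - 2)) = -3*((r - w) + (-15 - 2)) = -3*((r - w) - 17) = -3*(-17 + r - w) = 51 - 3*r + 3*w)
((1 + c(5, -3))*32)*47 = ((1 + (51 - 3*5 + 3*(-3)))*32)*47 = ((1 + (51 - 15 - 9))*32)*47 = ((1 + 27)*32)*47 = (28*32)*47 = 896*47 = 42112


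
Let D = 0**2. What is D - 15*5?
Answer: -75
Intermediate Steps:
D = 0
D - 15*5 = 0 - 15*5 = 0 - 75 = -75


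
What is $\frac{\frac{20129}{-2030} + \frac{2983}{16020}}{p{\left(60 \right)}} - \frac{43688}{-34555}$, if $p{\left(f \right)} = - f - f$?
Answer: $\frac{3628495639019}{2696998399200} \approx 1.3454$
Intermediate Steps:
$p{\left(f \right)} = - 2 f$
$\frac{\frac{20129}{-2030} + \frac{2983}{16020}}{p{\left(60 \right)}} - \frac{43688}{-34555} = \frac{\frac{20129}{-2030} + \frac{2983}{16020}}{\left(-2\right) 60} - \frac{43688}{-34555} = \frac{20129 \left(- \frac{1}{2030}\right) + 2983 \cdot \frac{1}{16020}}{-120} - - \frac{43688}{34555} = \left(- \frac{20129}{2030} + \frac{2983}{16020}\right) \left(- \frac{1}{120}\right) + \frac{43688}{34555} = \left(- \frac{31641109}{3252060}\right) \left(- \frac{1}{120}\right) + \frac{43688}{34555} = \frac{31641109}{390247200} + \frac{43688}{34555} = \frac{3628495639019}{2696998399200}$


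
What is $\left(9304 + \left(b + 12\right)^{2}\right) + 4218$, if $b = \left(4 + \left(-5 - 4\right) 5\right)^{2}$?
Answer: $2879771$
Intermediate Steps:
$b = 1681$ ($b = \left(4 - 45\right)^{2} = \left(-41\right)^{2} = 1681$)
$\left(9304 + \left(b + 12\right)^{2}\right) + 4218 = \left(9304 + \left(1681 + 12\right)^{2}\right) + 4218 = \left(9304 + 1693^{2}\right) + 4218 = \left(9304 + 2866249\right) + 4218 = 2875553 + 4218 = 2879771$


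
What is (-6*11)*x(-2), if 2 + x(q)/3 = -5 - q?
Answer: 990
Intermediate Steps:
x(q) = -21 - 3*q (x(q) = -6 + 3*(-5 - q) = -6 + (-15 - 3*q) = -21 - 3*q)
(-6*11)*x(-2) = (-6*11)*(-21 - 3*(-2)) = -66*(-21 + 6) = -66*(-15) = 990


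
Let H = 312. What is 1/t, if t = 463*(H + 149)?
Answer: 1/213443 ≈ 4.6851e-6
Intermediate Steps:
t = 213443 (t = 463*(312 + 149) = 463*461 = 213443)
1/t = 1/213443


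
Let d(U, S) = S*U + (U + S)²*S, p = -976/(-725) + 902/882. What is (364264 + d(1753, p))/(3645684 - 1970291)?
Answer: 250608044399008545720071/54757862222048861203125 ≈ 4.5767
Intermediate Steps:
p = 757391/319725 (p = -976*(-1/725) + 902*(1/882) = 976/725 + 451/441 = 757391/319725 ≈ 2.3689)
d(U, S) = S*U + S*(S + U)² (d(U, S) = S*U + (S + U)²*S = S*U + S*(S + U)²)
(364264 + d(1753, p))/(3645684 - 1970291) = (364264 + 757391*(1753 + (757391/319725 + 1753)²)/319725)/(3645684 - 1970291) = (364264 + 757391*(1753 + (561235316/319725)²)/319725)/1675393 = (364264 + 757391*(1753 + 314985079925619856/102224075625)/319725)*(1/1675393) = (364264 + (757391/319725)*(315164278730190481/102224075625))*(1/1675393) = (364264 + 238702588231737698595071/32683592579203125)*(1/1675393) = (250608044399008545720071/32683592579203125)*(1/1675393) = 250608044399008545720071/54757862222048861203125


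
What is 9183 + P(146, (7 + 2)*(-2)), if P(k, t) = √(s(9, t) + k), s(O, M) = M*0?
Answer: 9183 + √146 ≈ 9195.1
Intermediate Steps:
s(O, M) = 0
P(k, t) = √k (P(k, t) = √(0 + k) = √k)
9183 + P(146, (7 + 2)*(-2)) = 9183 + √146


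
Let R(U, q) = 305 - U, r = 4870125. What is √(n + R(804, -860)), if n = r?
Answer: √4869626 ≈ 2206.7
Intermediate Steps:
n = 4870125
√(n + R(804, -860)) = √(4870125 + (305 - 1*804)) = √(4870125 + (305 - 804)) = √(4870125 - 499) = √4869626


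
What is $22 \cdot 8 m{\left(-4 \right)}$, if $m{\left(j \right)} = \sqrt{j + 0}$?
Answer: $352 i \approx 352.0 i$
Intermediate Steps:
$m{\left(j \right)} = \sqrt{j}$
$22 \cdot 8 m{\left(-4 \right)} = 22 \cdot 8 \sqrt{-4} = 176 \cdot 2 i = 352 i$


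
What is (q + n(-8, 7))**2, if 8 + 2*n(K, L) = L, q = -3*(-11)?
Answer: 4225/4 ≈ 1056.3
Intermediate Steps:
q = 33
n(K, L) = -4 + L/2
(q + n(-8, 7))**2 = (33 + (-4 + (1/2)*7))**2 = (33 + (-4 + 7/2))**2 = (33 - 1/2)**2 = (65/2)**2 = 4225/4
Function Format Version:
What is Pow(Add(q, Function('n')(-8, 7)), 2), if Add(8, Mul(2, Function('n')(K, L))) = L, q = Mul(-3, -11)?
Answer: Rational(4225, 4) ≈ 1056.3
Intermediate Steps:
q = 33
Function('n')(K, L) = Add(-4, Mul(Rational(1, 2), L))
Pow(Add(q, Function('n')(-8, 7)), 2) = Pow(Add(33, Add(-4, Mul(Rational(1, 2), 7))), 2) = Pow(Add(33, Add(-4, Rational(7, 2))), 2) = Pow(Add(33, Rational(-1, 2)), 2) = Pow(Rational(65, 2), 2) = Rational(4225, 4)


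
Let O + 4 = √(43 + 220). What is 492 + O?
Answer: 488 + √263 ≈ 504.22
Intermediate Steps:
O = -4 + √263 (O = -4 + √(43 + 220) = -4 + √263 ≈ 12.217)
492 + O = 492 + (-4 + √263) = 488 + √263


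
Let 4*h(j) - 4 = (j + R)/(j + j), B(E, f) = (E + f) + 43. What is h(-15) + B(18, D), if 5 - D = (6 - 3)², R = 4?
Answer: 6971/120 ≈ 58.092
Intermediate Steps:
D = -4 (D = 5 - (6 - 3)² = 5 - 1*3² = 5 - 1*9 = 5 - 9 = -4)
B(E, f) = 43 + E + f
h(j) = 1 + (4 + j)/(8*j) (h(j) = 1 + ((j + 4)/(j + j))/4 = 1 + ((4 + j)/((2*j)))/4 = 1 + ((4 + j)*(1/(2*j)))/4 = 1 + ((4 + j)/(2*j))/4 = 1 + (4 + j)/(8*j))
h(-15) + B(18, D) = (⅛)*(4 + 9*(-15))/(-15) + (43 + 18 - 4) = (⅛)*(-1/15)*(4 - 135) + 57 = (⅛)*(-1/15)*(-131) + 57 = 131/120 + 57 = 6971/120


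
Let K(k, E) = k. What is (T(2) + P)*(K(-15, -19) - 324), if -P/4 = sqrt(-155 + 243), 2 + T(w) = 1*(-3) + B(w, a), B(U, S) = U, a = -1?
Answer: 1017 + 2712*sqrt(22) ≈ 13737.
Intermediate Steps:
T(w) = -5 + w (T(w) = -2 + (1*(-3) + w) = -2 + (-3 + w) = -5 + w)
P = -8*sqrt(22) (P = -4*sqrt(-155 + 243) = -8*sqrt(22) ≈ -37.523)
(T(2) + P)*(K(-15, -19) - 324) = ((-5 + 2) - 8*sqrt(22))*(-15 - 324) = (-3 - 8*sqrt(22))*(-339) = 1017 + 2712*sqrt(22)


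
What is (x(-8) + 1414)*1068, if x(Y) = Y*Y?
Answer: 1578504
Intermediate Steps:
x(Y) = Y²
(x(-8) + 1414)*1068 = ((-8)² + 1414)*1068 = (64 + 1414)*1068 = 1478*1068 = 1578504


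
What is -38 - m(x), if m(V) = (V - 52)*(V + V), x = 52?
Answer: -38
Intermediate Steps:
m(V) = 2*V*(-52 + V) (m(V) = (-52 + V)*(2*V) = 2*V*(-52 + V))
-38 - m(x) = -38 - 2*52*(-52 + 52) = -38 - 2*52*0 = -38 - 1*0 = -38 + 0 = -38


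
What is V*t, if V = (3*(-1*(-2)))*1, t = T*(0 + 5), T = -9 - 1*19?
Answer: -840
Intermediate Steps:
T = -28 (T = -9 - 19 = -28)
t = -140 (t = -28*(0 + 5) = -28*5 = -140)
V = 6 (V = (3*2)*1 = 6*1 = 6)
V*t = 6*(-140) = -840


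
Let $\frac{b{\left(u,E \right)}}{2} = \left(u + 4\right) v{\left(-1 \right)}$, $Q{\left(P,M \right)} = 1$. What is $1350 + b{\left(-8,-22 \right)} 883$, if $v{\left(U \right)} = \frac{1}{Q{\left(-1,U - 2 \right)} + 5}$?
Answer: $\frac{518}{3} \approx 172.67$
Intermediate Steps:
$v{\left(U \right)} = \frac{1}{6}$ ($v{\left(U \right)} = \frac{1}{1 + 5} = \frac{1}{6}$)
$b{\left(u,E \right)} = \frac{4}{3} + \frac{u}{3}$ ($b{\left(u,E \right)} = 2 \left(u + 4\right) \frac{1}{6} = 2 \left(4 + u\right) \frac{1}{6} = 2 \left(\frac{2}{3} + \frac{u}{6}\right) = \frac{4}{3} + \frac{u}{3}$)
$1350 + b{\left(-8,-22 \right)} 883 = 1350 + \left(\frac{4}{3} + \frac{1}{3} \left(-8\right)\right) 883 = 1350 + \left(\frac{4}{3} - \frac{8}{3}\right) 883 = 1350 - \frac{3532}{3} = \frac{518}{3}$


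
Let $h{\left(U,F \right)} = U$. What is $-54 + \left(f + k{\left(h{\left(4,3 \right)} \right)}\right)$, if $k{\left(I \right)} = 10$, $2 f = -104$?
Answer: $-96$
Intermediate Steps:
$f = -52$ ($f = \frac{1}{2} \left(-104\right) = -52$)
$-54 + \left(f + k{\left(h{\left(4,3 \right)} \right)}\right) = -54 + \left(-52 + 10\right) = -54 - 42 = -96$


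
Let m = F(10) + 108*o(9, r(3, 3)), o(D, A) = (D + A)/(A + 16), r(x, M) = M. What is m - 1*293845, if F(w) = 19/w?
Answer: -55817229/190 ≈ -2.9378e+5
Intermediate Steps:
o(D, A) = (A + D)/(16 + A)
m = 13321/190 (m = 19/10 + 108*((3 + 9)/(16 + 3)) = 19*(1/10) + 108*(12/19) = 19/10 + 108*((1/19)*12) = 19/10 + 108*(12/19) = 19/10 + 1296/19 = 13321/190 ≈ 70.110)
m - 1*293845 = 13321/190 - 1*293845 = 13321/190 - 293845 = -55817229/190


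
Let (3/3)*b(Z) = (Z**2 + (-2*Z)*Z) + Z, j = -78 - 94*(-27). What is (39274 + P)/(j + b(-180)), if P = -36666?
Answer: -326/3765 ≈ -0.086587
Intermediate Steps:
j = 2460 (j = -78 + 2538 = 2460)
b(Z) = Z - Z**2 (b(Z) = (Z**2 + (-2*Z)*Z) + Z = (Z**2 - 2*Z**2) + Z = -Z**2 + Z = Z - Z**2)
(39274 + P)/(j + b(-180)) = (39274 - 36666)/(2460 - 180*(1 - 1*(-180))) = 2608/(2460 - 180*(1 + 180)) = 2608/(2460 - 180*181) = 2608/(2460 - 32580) = 2608/(-30120) = 2608*(-1/30120) = -326/3765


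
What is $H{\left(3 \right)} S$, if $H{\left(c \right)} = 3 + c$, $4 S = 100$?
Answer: $150$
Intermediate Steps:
$S = 25$ ($S = \frac{1}{4} \cdot 100 = 25$)
$H{\left(3 \right)} S = \left(3 + 3\right) 25 = 6 \cdot 25 = 150$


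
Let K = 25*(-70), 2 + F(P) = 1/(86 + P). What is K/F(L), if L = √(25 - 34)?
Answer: 2863000/3253 - 1750*I/9759 ≈ 880.11 - 0.17932*I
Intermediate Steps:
L = 3*I (L = √(-9) = 3*I ≈ 3.0*I)
F(P) = -2 + 1/(86 + P)
K = -1750
K/F(L) = -1750*(86 + 3*I)/(-171 - 6*I) = -1750*(-171 + 6*I)*(86 + 3*I)/29277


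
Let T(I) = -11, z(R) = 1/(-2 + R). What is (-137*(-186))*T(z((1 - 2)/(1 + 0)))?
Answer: -280302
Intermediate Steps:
(-137*(-186))*T(z((1 - 2)/(1 + 0))) = -137*(-186)*(-11) = 25482*(-11) = -280302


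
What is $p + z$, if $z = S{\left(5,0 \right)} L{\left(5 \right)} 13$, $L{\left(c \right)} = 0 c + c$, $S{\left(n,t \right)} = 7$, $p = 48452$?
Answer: $48907$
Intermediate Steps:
$L{\left(c \right)} = c$ ($L{\left(c \right)} = 0 + c = c$)
$z = 455$ ($z = 7 \cdot 5 \cdot 13 = 35 \cdot 13 = 455$)
$p + z = 48452 + 455 = 48907$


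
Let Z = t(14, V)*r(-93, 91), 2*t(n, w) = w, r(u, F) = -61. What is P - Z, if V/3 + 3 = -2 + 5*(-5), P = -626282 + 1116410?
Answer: 487383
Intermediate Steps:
P = 490128
V = -90 (V = -9 + 3*(-2 + 5*(-5)) = -9 + 3*(-2 - 25) = -9 + 3*(-27) = -9 - 81 = -90)
t(n, w) = w/2
Z = 2745 (Z = ((½)*(-90))*(-61) = -45*(-61) = 2745)
P - Z = 490128 - 1*2745 = 490128 - 2745 = 487383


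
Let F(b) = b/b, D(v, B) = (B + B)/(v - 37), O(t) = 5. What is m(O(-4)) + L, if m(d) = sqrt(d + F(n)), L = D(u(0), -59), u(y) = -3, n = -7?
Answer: 59/20 + sqrt(6) ≈ 5.3995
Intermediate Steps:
D(v, B) = 2*B/(-37 + v) (D(v, B) = (2*B)/(-37 + v) = 2*B/(-37 + v))
F(b) = 1
L = 59/20 (L = 2*(-59)/(-37 - 3) = 2*(-59)/(-40) = 2*(-59)*(-1/40) = 59/20 ≈ 2.9500)
m(d) = sqrt(1 + d) (m(d) = sqrt(d + 1) = sqrt(1 + d))
m(O(-4)) + L = sqrt(1 + 5) + 59/20 = sqrt(6) + 59/20 = 59/20 + sqrt(6)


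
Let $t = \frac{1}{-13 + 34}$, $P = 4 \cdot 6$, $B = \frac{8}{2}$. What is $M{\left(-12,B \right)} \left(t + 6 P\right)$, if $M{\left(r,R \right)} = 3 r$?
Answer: $- \frac{36300}{7} \approx -5185.7$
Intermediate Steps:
$B = 4$ ($B = 8 \cdot \frac{1}{2} = 4$)
$P = 24$
$t = \frac{1}{21} \approx 0.047619$
$M{\left(-12,B \right)} \left(t + 6 P\right) = 3 \left(-12\right) \left(\frac{1}{21} + 6 \cdot 24\right) = - 36 \left(\frac{1}{21} + 144\right) = \left(-36\right) \frac{3025}{21} = - \frac{36300}{7}$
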